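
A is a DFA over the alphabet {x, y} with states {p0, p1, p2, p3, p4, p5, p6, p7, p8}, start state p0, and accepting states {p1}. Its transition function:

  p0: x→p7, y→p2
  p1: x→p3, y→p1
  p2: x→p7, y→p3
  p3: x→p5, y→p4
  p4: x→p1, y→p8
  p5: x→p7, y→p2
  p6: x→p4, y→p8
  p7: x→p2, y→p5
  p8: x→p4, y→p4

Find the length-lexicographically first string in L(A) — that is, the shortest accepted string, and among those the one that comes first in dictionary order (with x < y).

yyyx

A breadth-first search from p0 reaches an accepting state first via the path p0 → p2 → p3 → p4 → p1 on input yyyx.
No string of length < 4 is accepted (BFS exhausts all shorter strings without reaching an accepting state), and yyyx is the lexicographically least accepting string of length 4.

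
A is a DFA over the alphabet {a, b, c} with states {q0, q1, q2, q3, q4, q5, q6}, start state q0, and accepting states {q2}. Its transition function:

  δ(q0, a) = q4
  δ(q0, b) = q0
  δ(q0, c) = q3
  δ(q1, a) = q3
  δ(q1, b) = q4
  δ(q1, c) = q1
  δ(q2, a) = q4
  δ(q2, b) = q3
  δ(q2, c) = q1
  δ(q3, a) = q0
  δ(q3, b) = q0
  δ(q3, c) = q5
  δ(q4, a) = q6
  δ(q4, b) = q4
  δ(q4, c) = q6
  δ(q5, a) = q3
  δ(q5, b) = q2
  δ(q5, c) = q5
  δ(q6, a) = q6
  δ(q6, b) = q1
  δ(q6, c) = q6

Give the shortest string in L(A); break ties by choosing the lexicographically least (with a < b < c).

ccb

A breadth-first search from q0 reaches an accepting state first via the path q0 → q3 → q5 → q2 on input ccb.
No string of length < 3 is accepted (BFS exhausts all shorter strings without reaching an accepting state), and ccb is the lexicographically least accepting string of length 3.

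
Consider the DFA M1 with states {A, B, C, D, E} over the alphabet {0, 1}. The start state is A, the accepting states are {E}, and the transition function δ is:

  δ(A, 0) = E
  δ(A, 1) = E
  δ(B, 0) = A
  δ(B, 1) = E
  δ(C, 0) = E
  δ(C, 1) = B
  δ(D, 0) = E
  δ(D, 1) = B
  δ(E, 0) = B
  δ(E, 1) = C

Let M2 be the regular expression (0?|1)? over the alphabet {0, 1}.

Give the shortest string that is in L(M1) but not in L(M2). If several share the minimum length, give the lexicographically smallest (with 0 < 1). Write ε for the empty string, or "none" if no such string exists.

001

The string 001 is accepted by M1 but not by M2.
No shorter string lies in the difference, and 001 is the lexicographically first length-3 string in L(M1) \ L(M2).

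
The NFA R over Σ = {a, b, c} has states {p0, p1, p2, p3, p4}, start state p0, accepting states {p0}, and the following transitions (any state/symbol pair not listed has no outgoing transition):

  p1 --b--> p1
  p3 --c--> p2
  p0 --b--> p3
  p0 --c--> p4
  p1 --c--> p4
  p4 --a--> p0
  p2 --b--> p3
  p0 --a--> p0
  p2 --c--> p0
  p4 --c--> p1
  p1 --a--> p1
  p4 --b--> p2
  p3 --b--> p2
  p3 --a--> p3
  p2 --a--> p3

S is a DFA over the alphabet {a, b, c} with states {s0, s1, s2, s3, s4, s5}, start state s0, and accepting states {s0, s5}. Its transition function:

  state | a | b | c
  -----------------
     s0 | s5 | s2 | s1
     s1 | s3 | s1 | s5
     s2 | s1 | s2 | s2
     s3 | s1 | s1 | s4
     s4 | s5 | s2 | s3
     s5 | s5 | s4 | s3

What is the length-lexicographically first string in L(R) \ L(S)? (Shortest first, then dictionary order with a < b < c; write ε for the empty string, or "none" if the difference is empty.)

The string ca is accepted by R but not by S.
No shorter string lies in the difference, and ca is the lexicographically first length-2 string in L(R) \ L(S).

ca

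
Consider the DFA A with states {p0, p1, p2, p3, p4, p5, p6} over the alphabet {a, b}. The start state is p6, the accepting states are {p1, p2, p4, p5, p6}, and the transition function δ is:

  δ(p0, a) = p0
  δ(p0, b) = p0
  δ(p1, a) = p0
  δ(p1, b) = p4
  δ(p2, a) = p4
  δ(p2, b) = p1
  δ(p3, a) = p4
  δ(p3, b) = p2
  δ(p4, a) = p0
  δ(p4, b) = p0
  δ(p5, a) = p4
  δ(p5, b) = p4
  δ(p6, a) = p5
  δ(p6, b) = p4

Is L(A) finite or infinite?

The useful states (reachable from p6 and able to reach an accepting state) are {p4, p5, p6}.
Restricted to these states the transition graph has no cycle, so every accepting path has bounded length and L is finite.

finite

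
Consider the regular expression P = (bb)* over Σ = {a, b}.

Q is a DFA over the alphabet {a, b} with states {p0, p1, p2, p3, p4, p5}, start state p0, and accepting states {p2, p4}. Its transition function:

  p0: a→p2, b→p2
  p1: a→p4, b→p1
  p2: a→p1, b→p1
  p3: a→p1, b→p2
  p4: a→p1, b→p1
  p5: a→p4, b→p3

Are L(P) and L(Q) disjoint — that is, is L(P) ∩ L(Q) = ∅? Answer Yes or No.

Converting the expression P to a DFA (subset construction, then merging equivalent states) gives the minimal DFA with states {r0, r1, r2}, start state r0, accepting states {r0} and transitions r0: a→r1, b→r2; r1: a→r1, b→r1; r2: a→r1, b→r0.
Exploring the product automaton P × Q from the start pair (r0, p0), following both machines on each input symbol, reaches 7 state pairs: (r0, p0), (r1, p2), (r2, p2), (r1, p1), (r0, p1), (r1, p4), (r2, p1).
P accepts in {r0} and Q accepts in {p2, p4}; no reachable pair has both components accepting, so no string drives both machines to acceptance simultaneously and L(P) ∩ L(Q) = ∅.
So no string is accepted by both, and the intersection is empty.

Yes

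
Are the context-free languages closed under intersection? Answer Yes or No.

No

{aⁿbⁿcᵐ : m,n≥0} and {aᵐbⁿcⁿ : m,n≥0} are both context-free, but their intersection {aⁿbⁿcⁿ : n≥0} is not (pumping lemma).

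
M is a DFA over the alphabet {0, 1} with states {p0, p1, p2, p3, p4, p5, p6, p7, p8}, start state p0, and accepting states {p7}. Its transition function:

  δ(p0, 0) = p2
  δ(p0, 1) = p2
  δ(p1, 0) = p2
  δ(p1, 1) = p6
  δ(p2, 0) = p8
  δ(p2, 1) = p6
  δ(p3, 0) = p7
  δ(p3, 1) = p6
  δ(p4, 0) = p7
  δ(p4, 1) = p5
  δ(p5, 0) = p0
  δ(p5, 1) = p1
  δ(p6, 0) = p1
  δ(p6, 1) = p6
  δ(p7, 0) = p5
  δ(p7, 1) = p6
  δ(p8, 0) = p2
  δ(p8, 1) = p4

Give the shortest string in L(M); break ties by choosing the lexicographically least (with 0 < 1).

0010

A breadth-first search from p0 reaches an accepting state first via the path p0 → p2 → p8 → p4 → p7 on input 0010.
No string of length < 4 is accepted (BFS exhausts all shorter strings without reaching an accepting state), and 0010 is the lexicographically least accepting string of length 4.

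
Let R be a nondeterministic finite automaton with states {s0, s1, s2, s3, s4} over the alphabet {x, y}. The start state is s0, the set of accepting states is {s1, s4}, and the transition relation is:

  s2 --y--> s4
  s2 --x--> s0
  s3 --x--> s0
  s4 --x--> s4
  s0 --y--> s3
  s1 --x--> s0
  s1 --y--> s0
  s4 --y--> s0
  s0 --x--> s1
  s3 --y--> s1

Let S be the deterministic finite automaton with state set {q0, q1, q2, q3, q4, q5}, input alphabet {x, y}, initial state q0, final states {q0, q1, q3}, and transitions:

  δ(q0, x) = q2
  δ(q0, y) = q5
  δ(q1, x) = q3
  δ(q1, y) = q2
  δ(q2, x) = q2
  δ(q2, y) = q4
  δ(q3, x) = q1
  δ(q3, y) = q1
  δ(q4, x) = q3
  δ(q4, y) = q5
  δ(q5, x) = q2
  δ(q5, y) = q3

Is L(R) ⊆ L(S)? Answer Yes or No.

No

The string x is in L(R) but not in L(S).
So L(R) ⊄ L(S).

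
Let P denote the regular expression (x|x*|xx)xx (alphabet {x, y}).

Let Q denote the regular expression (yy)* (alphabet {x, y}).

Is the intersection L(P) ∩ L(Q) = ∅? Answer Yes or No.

Converting the expression P to a DFA (subset construction, then merging equivalent states) gives the minimal DFA with states {p0, p1, p2, p3}, start state p0, accepting states {p3} and transitions p0: x→p1, y→p2; p1: x→p3, y→p2; p2: x→p2, y→p2; p3: x→p3, y→p2.
Converting the expression Q to a DFA (subset construction, then merging equivalent states) gives the minimal DFA with states {q0, q1, q2}, start state q0, accepting states {q0} and transitions q0: x→q1, y→q2; q1: x→q1, y→q1; q2: x→q1, y→q0.
Exploring the product automaton P × Q from the start pair (p0, q0), following both machines on each input symbol, reaches 6 state pairs: (p0, q0), (p1, q1), (p2, q2), (p3, q1), (p2, q1), (p2, q0).
P accepts in {p3} and Q accepts in {q0}; no reachable pair has both components accepting, so no string drives both machines to acceptance simultaneously and L(P) ∩ L(Q) = ∅.
So no string is accepted by both, and the intersection is empty.

Yes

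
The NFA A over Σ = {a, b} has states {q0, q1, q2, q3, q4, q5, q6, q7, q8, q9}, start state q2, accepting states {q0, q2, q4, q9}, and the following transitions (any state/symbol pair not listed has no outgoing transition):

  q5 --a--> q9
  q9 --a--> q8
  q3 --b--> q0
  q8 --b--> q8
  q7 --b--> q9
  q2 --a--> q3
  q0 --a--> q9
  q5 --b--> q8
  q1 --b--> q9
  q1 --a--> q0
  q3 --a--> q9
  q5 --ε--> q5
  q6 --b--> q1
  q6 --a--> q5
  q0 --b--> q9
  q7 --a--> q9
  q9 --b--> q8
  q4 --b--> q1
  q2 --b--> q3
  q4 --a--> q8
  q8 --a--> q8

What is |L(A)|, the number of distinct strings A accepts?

The useful subgraph on states {q0, q2, q3, q9} is acyclic, so L(A) is finite; the longest accepting path visits 4 useful states, giving maximum string length 3.
Counting accepting paths from q2 by length: 1 of length 0, 4 of length 2, 4 of length 3. Total 9.

9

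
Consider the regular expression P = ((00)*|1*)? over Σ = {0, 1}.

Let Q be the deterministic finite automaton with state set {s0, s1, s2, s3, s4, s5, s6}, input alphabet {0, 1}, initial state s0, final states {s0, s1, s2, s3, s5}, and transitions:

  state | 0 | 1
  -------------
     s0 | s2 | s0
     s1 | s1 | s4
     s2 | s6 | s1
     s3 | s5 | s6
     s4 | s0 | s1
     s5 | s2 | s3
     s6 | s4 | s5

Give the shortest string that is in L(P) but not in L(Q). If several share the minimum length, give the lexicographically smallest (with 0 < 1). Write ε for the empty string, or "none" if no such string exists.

The string 00 is accepted by P but not by Q.
No shorter string lies in the difference, and 00 is the lexicographically first length-2 string in L(P) \ L(Q).

00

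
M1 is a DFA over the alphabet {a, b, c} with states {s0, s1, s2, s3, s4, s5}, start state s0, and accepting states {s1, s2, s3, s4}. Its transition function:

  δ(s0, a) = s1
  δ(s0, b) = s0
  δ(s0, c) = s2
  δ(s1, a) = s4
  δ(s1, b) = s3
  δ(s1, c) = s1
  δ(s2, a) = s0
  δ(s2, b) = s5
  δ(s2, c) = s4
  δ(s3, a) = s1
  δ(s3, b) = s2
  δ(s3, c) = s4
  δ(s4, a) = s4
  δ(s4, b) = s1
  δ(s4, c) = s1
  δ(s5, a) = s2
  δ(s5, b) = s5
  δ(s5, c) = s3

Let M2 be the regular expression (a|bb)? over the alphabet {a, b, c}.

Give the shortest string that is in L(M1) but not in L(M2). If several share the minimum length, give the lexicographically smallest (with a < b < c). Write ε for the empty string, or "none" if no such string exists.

c

The string c is accepted by M1 but not by M2.
No shorter string lies in the difference, and c is the lexicographically first length-1 string in L(M1) \ L(M2).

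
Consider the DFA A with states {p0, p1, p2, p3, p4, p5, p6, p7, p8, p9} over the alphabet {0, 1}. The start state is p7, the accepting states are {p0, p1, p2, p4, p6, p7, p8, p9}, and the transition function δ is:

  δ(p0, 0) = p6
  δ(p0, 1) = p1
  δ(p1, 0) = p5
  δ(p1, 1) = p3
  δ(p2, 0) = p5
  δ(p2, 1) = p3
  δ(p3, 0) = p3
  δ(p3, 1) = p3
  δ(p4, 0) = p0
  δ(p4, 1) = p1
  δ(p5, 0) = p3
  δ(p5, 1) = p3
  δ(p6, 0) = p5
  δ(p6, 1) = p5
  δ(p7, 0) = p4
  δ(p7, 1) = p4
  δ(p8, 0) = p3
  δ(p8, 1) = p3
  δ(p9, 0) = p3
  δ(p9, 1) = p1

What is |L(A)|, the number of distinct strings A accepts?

11

The useful subgraph on states {p0, p1, p4, p6, p7} is acyclic, so L(A) is finite; the longest accepting path visits 4 useful states, giving maximum string length 3.
Counting accepting paths from p7 by length: 1 of length 0, 2 of length 1, 4 of length 2, 4 of length 3. Total 11.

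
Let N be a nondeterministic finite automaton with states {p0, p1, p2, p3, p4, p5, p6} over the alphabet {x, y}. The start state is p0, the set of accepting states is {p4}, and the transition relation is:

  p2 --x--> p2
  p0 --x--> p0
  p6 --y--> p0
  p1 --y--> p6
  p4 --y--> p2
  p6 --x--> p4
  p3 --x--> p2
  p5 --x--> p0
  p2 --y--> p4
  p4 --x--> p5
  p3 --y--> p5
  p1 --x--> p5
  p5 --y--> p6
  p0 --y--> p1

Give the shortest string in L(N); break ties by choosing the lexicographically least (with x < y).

yyx

A breadth-first search from p0 reaches an accepting state first via the path p0 → p1 → p6 → p4 on input yyx.
No string of length < 3 is accepted (BFS exhausts all shorter strings without reaching an accepting state), and yyx is the lexicographically least accepting string of length 3.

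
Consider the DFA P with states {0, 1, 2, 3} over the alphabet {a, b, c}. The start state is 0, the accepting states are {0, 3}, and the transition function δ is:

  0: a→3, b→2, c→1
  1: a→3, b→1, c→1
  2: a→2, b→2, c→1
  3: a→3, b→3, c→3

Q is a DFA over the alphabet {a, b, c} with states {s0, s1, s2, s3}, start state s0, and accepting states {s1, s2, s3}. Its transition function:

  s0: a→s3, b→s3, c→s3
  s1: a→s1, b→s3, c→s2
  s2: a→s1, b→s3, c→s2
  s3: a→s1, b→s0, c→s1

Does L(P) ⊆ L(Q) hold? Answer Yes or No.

The empty string ε is in L(P) but not in L(Q).
So L(P) ⊄ L(Q).

No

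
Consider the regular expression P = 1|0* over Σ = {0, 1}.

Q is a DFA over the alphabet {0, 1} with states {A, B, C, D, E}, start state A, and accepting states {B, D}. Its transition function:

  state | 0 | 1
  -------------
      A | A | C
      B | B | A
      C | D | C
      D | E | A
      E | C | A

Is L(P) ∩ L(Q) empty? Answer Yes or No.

Converting the expression P to a DFA (subset construction, then merging equivalent states) gives the minimal DFA with states {p0, p1, p2, p3}, start state p0, accepting states {p0, p1, p2} and transitions p0: 0→p1, 1→p2; p1: 0→p1, 1→p3; p2: 0→p3, 1→p3; p3: 0→p3, 1→p3.
Exploring the product automaton P × Q from the start pair (p0, A), following both machines on each input symbol, reaches 7 state pairs: (p0, A), (p1, A), (p2, C), (p3, C), (p3, D), (p3, E), (p3, A).
P accepts in {p0, p1, p2} and Q accepts in {B, D}; no reachable pair has both components accepting, so no string drives both machines to acceptance simultaneously and L(P) ∩ L(Q) = ∅.
So no string is accepted by both, and the intersection is empty.

Yes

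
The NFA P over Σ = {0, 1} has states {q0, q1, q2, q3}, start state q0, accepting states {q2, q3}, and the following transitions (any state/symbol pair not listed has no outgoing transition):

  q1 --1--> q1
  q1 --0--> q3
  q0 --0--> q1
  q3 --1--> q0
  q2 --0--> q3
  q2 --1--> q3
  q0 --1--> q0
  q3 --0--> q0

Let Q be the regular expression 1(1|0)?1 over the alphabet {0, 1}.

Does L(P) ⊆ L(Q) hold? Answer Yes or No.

No

The string 00 is in L(P) but not in L(Q).
So L(P) ⊄ L(Q).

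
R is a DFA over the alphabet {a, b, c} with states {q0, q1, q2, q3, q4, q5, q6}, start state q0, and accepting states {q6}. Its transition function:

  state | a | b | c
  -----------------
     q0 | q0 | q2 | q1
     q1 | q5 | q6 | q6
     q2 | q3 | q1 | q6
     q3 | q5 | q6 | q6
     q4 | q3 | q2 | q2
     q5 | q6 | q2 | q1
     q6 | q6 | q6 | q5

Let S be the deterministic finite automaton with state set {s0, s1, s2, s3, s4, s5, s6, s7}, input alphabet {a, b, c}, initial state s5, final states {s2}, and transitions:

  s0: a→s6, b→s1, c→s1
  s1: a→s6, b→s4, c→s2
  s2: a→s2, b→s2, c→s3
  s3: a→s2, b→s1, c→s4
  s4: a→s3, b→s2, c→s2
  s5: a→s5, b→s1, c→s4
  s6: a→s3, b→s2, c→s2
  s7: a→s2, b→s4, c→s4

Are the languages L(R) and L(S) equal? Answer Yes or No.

Yes

Exploring the product automaton R × S from the start pair (q0, s5), following both machines on each input symbol, reaches 6 state pairs: (q0, s5), (q2, s1), (q1, s4), (q3, s6), (q6, s2), (q5, s3).
R accepts in {q6} and S accepts in {s2}. In every reachable pair the two components are either both accepting — (q6, s2) — or both non-accepting, so no string is accepted by exactly one of the machines: L(R) \ L(S) and L(S) \ L(R) are both empty.
Hence every string is accepted by R iff it is accepted by S, and the two languages coincide.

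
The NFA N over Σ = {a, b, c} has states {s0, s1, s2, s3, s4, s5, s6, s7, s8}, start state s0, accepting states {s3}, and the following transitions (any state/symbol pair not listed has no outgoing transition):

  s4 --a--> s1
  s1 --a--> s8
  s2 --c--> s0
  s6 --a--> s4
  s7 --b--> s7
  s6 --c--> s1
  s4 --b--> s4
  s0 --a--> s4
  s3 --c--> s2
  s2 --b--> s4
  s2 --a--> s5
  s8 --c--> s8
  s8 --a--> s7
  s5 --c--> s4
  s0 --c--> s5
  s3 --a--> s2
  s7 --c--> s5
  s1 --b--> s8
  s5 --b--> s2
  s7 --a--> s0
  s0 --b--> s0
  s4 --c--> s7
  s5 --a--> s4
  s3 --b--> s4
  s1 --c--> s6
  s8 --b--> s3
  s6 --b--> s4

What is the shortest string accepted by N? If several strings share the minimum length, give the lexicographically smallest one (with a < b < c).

aaab

A breadth-first search from s0 reaches an accepting state first via the path s0 → s4 → s1 → s8 → s3 on input aaab.
No string of length < 4 is accepted (BFS exhausts all shorter strings without reaching an accepting state), and aaab is the lexicographically least accepting string of length 4.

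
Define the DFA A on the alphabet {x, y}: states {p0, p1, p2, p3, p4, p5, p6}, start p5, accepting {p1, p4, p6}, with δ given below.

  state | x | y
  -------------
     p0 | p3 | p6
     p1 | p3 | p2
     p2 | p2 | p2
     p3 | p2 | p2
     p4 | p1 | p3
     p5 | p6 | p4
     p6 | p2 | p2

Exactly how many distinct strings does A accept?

The useful subgraph on states {p1, p4, p5, p6} is acyclic, so L(A) is finite; the longest accepting path visits 3 useful states, giving maximum string length 2.
Counting accepting paths from p5 by length: 2 of length 1, 1 of length 2. Total 3.

3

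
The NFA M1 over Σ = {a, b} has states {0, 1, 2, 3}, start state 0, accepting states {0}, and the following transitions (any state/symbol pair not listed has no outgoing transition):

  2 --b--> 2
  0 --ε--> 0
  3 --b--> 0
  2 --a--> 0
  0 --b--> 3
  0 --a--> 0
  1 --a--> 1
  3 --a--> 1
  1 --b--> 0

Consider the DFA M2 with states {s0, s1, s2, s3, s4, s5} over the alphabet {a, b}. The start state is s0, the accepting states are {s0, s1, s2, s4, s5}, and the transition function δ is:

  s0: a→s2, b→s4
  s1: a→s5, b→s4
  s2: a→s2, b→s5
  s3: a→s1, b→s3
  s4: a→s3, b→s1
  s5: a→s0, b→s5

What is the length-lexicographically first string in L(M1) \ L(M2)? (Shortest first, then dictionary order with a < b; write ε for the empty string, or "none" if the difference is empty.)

The string bab is accepted by M1 but not by M2.
No shorter string lies in the difference, and bab is the lexicographically first length-3 string in L(M1) \ L(M2).

bab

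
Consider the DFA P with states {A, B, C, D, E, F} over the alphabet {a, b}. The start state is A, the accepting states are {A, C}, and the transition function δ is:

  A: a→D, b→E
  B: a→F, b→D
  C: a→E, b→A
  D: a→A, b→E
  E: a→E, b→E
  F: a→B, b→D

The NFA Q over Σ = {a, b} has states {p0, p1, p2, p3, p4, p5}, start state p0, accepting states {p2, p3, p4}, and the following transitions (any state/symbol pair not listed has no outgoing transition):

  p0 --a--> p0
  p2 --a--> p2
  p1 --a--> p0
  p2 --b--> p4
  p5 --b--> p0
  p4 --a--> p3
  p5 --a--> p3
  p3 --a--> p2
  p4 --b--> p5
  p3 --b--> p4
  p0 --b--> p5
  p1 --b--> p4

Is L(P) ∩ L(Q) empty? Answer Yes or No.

Yes

Exploring the product automaton P × Q from the start pair (A, p0), following both machines on each input symbol, reaches 7 state pairs: (A, p0), (D, p0), (E, p5), (E, p3), (E, p0), (E, p2), (E, p4).
P accepts in {A, C} and Q accepts in {p2, p3, p4}; no reachable pair has both components accepting, so no string drives both machines to acceptance simultaneously and L(P) ∩ L(Q) = ∅.
So no string is accepted by both, and the intersection is empty.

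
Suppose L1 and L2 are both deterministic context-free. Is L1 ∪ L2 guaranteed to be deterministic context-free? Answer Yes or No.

No

{aⁿbⁿ : n≥0} and {aⁿb²ⁿ : n≥0} are each accepted by a deterministic PDA (push the a's; pop one per b, respectively one per two b's), but their union U is not. Suppose a DPDA M accepted U. Being deterministic, M has a single run on aⁿb²ⁿ, and since aⁿbⁿ ∈ U that run passes through an accepting configuration right after consuming the prefix aⁿbⁿ and then goes on to accept again after n more b's. Build an ordinary (nondeterministic) PDA M′ that simulates M on a's and b's and, at any moment when M is in an accepting state, may switch to a second mode in which it reads only c's, feeding each c to M as a b; M′ accepts when M does. Then M′ accepts aⁱbʲcᵏ (k≥1) exactly when both aⁱbʲ ∈ U and aⁱbʲ⁺ᵏ ∈ U, and checking the four cases (i=j or j=2i, combined with j+k=i or j+k=2i) leaves only i=j=k: so L(M′) ∩ a*b*c⁺ = {aⁿbⁿcⁿ : n≥1} would be context-free, which it is not (pumping lemma) — contradiction. (The union is an unambiguous CFL; it is determinism, not unambiguity, that fails.)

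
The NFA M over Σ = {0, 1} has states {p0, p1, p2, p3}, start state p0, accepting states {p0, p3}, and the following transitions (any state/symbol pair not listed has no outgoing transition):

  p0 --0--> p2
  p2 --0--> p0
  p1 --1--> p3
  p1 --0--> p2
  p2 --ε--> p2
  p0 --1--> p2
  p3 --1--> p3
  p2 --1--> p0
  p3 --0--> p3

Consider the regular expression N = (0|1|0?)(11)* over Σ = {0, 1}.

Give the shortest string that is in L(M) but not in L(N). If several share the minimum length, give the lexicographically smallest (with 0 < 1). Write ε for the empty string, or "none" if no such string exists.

00

The string 00 is accepted by M but not by N.
No shorter string lies in the difference, and 00 is the lexicographically first length-2 string in L(M) \ L(N).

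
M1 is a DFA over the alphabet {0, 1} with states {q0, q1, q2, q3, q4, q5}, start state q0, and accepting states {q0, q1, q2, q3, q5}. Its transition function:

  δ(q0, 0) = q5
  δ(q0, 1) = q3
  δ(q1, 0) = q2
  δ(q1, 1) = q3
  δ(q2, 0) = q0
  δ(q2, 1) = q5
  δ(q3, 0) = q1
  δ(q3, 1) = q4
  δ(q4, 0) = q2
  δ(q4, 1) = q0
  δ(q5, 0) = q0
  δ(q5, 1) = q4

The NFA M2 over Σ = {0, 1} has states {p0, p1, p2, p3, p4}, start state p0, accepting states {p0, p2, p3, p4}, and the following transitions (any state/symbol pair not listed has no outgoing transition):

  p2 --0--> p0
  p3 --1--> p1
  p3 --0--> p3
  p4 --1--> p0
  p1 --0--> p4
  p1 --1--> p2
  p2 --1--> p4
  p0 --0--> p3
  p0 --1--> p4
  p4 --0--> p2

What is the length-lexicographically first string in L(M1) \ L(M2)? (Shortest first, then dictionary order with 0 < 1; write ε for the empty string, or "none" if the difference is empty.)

001

The string 001 is accepted by M1 but not by M2.
No shorter string lies in the difference, and 001 is the lexicographically first length-3 string in L(M1) \ L(M2).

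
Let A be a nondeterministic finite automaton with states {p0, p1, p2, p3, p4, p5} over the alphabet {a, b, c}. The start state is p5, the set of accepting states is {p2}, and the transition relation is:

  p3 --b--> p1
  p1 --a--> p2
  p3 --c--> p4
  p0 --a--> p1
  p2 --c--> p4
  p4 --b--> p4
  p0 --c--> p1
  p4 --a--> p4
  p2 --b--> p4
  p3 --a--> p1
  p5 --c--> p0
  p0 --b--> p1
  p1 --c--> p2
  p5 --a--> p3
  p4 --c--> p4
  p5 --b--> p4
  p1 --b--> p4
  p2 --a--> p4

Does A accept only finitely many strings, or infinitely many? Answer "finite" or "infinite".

The useful states (reachable from p5 and able to reach an accepting state) are {p0, p1, p2, p3, p5}.
Restricted to these states the transition graph has no cycle, so every accepting path has bounded length and L is finite.

finite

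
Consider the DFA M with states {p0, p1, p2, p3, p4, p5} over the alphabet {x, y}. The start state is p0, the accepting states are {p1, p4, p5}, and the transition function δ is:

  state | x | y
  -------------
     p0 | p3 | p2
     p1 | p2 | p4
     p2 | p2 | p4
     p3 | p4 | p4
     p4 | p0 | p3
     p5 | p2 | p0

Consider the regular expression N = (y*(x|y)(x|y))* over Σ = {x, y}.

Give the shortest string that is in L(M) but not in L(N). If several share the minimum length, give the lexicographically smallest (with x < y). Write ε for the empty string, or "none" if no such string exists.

The string xxxxx is accepted by M but not by N.
No shorter string lies in the difference, and xxxxx is the lexicographically first length-5 string in L(M) \ L(N).

xxxxx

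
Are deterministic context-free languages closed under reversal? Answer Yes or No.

No

L = {c bⁿaⁿ : n≥0} ∪ {d b²ⁿaⁿ : n≥0} is a DCFL: the first symbol tells a deterministic PDA whether to pop one or two b's per a. Its reversal Lᴿ = {aⁿbⁿ c : n≥0} ∪ {aⁿb²ⁿ d : n≥0} is not. DCFLs are closed under right quotient by regular languages, and Lᴿ/{c, d} = {aⁿbⁿ : n≥0} ∪ {aⁿb²ⁿ : n≥0} — the standard context-free language accepted by no deterministic PDA (intuitively the machine would have to commit to a b-to-a ratio before the distinguishing marker arrives; formally, a DPDA for it would have a single run on aⁿb²ⁿ, accepting after the prefix aⁿbⁿ and accepting again after n more b's; an ordinary PDA that simulates it on a's and b's and, at any moment when it is accepting, may switch to reading only a fresh letter e while feeding each e to the simulation as a b, would accept aⁱbʲeᵏ (k≥1) exactly when both aⁱbʲ and aⁱbʲ⁺ᵏ are in the language, i.e. its language intersected with the regular set a*b*e⁺ would be exactly {aⁿbⁿeⁿ : n≥1} — impossible, since context-free languages are closed under intersection with regular sets and {aⁿbⁿeⁿ} is not context-free). So Lᴿ cannot be a DCFL.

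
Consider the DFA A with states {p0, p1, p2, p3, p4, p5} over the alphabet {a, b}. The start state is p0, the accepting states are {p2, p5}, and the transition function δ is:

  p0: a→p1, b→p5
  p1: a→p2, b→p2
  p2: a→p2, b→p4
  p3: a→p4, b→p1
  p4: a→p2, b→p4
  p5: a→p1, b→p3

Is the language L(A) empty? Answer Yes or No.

No

The string b is accepted: the run p0 → p5 ends in the accepting state p5.
Since at least one string is accepted, L(A) is not empty.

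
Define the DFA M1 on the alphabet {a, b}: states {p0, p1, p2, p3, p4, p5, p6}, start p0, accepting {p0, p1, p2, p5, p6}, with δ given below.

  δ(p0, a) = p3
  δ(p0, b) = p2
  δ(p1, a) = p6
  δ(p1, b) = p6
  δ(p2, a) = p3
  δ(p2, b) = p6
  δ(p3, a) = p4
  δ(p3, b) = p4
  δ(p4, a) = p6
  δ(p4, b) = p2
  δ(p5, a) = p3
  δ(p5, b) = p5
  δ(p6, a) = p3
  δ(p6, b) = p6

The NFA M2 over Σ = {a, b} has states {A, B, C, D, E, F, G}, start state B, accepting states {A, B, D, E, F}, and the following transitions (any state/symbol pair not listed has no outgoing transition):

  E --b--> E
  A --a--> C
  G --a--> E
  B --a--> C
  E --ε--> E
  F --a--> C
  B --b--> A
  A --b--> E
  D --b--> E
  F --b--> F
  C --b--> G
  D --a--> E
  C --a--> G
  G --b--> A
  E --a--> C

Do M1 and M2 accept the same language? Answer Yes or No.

Exploring the product automaton M1 × M2 from the start pair (p0, B), following both machines on each input symbol, reaches 5 state pairs: (p0, B), (p3, C), (p2, A), (p4, G), (p6, E).
M1 accepts in {p0, p1, p2, p5, p6} and M2 accepts in {A, B, D, E, F}. In every reachable pair the two components are either both accepting — (p0, B), (p2, A), (p6, E) — or both non-accepting, so no string is accepted by exactly one of the machines: L(M1) \ L(M2) and L(M2) \ L(M1) are both empty.
Hence every string is accepted by M1 iff it is accepted by M2, and the two languages coincide.

Yes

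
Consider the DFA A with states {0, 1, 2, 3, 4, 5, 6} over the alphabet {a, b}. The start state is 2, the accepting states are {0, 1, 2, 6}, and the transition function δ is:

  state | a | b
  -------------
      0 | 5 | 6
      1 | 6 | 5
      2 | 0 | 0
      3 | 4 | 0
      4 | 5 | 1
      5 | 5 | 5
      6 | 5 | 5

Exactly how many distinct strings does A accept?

5

The useful subgraph on states {0, 2, 6} is acyclic, so L(A) is finite; the longest accepting path visits 3 useful states, giving maximum string length 2.
Counting accepting paths from 2 by length: 1 of length 0, 2 of length 1, 2 of length 2. Total 5.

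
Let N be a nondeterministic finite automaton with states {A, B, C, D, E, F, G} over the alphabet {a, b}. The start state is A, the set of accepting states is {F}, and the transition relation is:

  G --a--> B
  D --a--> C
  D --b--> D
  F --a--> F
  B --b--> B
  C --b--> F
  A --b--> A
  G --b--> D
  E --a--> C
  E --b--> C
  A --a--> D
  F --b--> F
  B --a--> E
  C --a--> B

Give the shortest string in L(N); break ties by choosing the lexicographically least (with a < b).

aab

A breadth-first search from A reaches an accepting state first via the path A → D → C → F on input aab.
No string of length < 3 is accepted (BFS exhausts all shorter strings without reaching an accepting state), and aab is the lexicographically least accepting string of length 3.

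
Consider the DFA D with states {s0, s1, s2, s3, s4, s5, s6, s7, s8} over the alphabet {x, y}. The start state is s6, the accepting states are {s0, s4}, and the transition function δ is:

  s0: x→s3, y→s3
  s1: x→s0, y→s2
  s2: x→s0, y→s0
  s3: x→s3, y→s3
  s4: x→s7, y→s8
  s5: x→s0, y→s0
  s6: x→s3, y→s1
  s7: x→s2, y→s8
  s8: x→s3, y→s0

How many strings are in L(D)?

3

The useful subgraph on states {s0, s1, s2, s6} is acyclic, so L(D) is finite; the longest accepting path visits 4 useful states, giving maximum string length 3.
Counting accepting paths from s6 by length: 1 of length 2, 2 of length 3. Total 3.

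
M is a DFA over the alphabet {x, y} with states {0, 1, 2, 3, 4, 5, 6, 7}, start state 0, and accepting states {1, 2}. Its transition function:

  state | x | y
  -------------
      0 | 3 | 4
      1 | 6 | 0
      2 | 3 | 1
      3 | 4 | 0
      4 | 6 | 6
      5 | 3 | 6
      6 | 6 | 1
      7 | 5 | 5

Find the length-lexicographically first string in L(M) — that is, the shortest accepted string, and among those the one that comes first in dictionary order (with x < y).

A breadth-first search from 0 reaches an accepting state first via the path 0 → 4 → 6 → 1 on input yxy.
No string of length < 3 is accepted (BFS exhausts all shorter strings without reaching an accepting state), and yxy is the lexicographically least accepting string of length 3.

yxy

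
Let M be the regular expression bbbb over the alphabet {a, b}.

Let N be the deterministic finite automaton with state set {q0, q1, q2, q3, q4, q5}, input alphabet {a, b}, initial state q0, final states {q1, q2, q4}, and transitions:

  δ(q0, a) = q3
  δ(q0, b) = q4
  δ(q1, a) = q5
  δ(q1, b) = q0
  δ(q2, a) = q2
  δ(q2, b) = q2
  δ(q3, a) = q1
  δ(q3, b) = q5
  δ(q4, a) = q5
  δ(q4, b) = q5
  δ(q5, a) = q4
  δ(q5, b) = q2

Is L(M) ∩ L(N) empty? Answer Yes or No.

The string bbbb is accepted by both M and N.
Hence L(M) ∩ L(N) ≠ ∅.

No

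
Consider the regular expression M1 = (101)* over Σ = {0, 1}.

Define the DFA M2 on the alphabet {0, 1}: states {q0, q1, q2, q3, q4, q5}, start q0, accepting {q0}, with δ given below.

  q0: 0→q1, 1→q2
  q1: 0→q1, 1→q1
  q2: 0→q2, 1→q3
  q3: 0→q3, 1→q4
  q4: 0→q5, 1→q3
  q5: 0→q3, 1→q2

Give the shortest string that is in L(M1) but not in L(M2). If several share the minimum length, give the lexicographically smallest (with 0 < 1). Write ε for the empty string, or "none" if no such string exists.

The string 101 is accepted by M1 but not by M2.
No shorter string lies in the difference, and 101 is the lexicographically first length-3 string in L(M1) \ L(M2).

101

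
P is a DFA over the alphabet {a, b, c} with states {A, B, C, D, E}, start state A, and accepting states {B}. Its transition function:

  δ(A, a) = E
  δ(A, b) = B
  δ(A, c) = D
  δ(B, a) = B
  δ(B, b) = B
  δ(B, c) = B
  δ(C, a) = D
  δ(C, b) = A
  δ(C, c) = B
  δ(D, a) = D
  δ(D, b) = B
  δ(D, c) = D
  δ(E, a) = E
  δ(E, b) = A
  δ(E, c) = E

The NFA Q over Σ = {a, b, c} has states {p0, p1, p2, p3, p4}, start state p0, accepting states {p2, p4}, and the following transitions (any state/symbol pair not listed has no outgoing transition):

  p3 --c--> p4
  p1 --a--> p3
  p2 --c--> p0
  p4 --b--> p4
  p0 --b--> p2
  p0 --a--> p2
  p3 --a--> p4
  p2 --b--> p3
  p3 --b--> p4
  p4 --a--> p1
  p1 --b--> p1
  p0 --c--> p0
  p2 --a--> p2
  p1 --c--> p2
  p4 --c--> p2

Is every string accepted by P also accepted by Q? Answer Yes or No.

The string bb is in L(P) but not in L(Q).
So L(P) ⊄ L(Q).

No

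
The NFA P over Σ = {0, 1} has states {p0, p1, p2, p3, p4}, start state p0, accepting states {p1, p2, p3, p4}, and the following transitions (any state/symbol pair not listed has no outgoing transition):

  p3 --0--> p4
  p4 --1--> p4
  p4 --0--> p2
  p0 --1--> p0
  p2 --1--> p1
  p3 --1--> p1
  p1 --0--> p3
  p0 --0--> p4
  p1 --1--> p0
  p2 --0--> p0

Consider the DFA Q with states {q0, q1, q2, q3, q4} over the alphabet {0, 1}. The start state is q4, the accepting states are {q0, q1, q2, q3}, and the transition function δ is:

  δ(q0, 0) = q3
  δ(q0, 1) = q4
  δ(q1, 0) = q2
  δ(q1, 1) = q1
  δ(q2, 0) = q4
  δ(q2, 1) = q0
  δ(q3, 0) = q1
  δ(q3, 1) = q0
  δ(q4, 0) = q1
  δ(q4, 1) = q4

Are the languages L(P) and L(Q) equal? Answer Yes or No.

Exploring the product automaton P × Q from the start pair (p0, q4), following both machines on each input symbol, reaches 5 state pairs: (p0, q4), (p4, q1), (p2, q2), (p1, q0), (p3, q3).
P accepts in {p1, p2, p3, p4} and Q accepts in {q0, q1, q2, q3}. In every reachable pair the two components are either both accepting — (p4, q1), (p2, q2), (p1, q0), (p3, q3) — or both non-accepting, so no string is accepted by exactly one of the machines: L(P) \ L(Q) and L(Q) \ L(P) are both empty.
Hence every string is accepted by P iff it is accepted by Q, and the two languages coincide.

Yes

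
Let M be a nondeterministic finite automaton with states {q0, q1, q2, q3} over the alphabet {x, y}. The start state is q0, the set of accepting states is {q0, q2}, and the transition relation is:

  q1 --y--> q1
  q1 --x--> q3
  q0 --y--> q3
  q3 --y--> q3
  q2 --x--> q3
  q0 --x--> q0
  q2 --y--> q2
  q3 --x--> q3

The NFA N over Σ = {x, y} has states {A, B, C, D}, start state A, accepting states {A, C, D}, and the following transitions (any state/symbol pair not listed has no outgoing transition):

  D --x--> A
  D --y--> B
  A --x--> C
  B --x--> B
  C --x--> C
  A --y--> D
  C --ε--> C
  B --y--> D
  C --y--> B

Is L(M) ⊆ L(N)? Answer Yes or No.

Exploring the product automaton M × N from the start pair (q0, A), following both machines on each input symbol, reaches 6 state pairs: (q0, A), (q0, C), (q3, D), (q3, B), (q3, A), (q3, C).
M accepts in {q0, q2} and N accepts in {A, C, D}. The reachable pairs whose M-component is accepting are (q0, A), (q0, C); in each of them the N-component is accepting too, so the product for L(M) \ L(N) (M-component accepting, N-component rejecting) has no reachable accepting pair and the difference is empty.
Hence every string in L(M) is also in L(N).

Yes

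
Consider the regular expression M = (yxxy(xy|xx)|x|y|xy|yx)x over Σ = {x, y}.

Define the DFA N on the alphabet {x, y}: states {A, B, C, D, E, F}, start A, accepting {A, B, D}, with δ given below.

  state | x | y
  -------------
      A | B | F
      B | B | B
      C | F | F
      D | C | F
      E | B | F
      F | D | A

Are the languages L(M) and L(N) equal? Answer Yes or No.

The string yxx is accepted by M but rejected by N.
So L(M) ≠ L(N).

No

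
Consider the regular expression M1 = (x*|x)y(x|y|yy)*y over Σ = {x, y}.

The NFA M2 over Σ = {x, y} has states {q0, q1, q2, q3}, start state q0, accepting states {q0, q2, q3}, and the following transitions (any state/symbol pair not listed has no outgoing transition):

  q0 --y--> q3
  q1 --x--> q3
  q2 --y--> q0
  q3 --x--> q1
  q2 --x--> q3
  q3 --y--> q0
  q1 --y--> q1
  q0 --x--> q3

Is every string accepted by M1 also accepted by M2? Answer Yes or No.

The string yxy is in L(M1) but not in L(M2).
So L(M1) ⊄ L(M2).

No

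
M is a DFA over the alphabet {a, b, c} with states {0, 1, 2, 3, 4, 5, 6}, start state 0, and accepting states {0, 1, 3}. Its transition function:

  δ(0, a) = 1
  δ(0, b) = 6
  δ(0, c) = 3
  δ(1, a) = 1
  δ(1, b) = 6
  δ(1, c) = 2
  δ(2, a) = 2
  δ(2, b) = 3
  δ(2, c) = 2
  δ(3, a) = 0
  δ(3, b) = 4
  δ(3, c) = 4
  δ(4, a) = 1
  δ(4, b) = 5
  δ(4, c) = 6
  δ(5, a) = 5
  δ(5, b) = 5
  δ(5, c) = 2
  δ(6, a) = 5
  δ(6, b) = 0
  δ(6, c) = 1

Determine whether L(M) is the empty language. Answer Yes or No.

No

The empty string ε is accepted: the run 0 ends in the accepting state 0.
Since at least one string is accepted, L(M) is not empty.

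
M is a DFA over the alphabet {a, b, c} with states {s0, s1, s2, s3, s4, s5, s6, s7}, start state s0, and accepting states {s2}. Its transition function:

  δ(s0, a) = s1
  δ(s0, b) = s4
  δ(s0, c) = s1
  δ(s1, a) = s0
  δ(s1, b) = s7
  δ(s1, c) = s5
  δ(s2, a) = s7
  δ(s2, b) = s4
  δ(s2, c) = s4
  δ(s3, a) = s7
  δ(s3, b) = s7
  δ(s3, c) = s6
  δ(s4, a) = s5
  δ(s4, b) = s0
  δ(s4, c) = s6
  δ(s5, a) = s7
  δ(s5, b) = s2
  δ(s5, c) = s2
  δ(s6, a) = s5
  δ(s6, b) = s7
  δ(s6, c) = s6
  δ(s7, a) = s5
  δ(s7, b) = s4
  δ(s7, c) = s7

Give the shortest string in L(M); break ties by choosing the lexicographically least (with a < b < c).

A breadth-first search from s0 reaches an accepting state first via the path s0 → s1 → s5 → s2 on input acb.
No string of length < 3 is accepted (BFS exhausts all shorter strings without reaching an accepting state), and acb is the lexicographically least accepting string of length 3.

acb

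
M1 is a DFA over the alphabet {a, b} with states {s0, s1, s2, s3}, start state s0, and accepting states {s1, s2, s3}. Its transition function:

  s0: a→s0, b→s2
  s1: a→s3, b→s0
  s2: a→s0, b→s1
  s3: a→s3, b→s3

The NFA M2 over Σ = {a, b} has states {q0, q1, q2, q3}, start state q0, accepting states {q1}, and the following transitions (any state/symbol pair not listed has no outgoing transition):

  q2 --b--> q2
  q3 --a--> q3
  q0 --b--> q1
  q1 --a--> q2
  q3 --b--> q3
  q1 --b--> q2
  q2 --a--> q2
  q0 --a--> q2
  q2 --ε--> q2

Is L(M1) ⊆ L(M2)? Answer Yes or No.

The string ab is in L(M1) but not in L(M2).
So L(M1) ⊄ L(M2).

No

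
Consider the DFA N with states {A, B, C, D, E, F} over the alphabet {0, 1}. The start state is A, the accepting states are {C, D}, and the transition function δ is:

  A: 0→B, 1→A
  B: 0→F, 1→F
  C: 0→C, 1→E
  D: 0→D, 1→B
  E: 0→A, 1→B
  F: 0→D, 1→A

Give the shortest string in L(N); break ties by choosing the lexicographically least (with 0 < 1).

A breadth-first search from A reaches an accepting state first via the path A → B → F → D on input 000.
No string of length < 3 is accepted (BFS exhausts all shorter strings without reaching an accepting state), and 000 is the lexicographically least accepting string of length 3.

000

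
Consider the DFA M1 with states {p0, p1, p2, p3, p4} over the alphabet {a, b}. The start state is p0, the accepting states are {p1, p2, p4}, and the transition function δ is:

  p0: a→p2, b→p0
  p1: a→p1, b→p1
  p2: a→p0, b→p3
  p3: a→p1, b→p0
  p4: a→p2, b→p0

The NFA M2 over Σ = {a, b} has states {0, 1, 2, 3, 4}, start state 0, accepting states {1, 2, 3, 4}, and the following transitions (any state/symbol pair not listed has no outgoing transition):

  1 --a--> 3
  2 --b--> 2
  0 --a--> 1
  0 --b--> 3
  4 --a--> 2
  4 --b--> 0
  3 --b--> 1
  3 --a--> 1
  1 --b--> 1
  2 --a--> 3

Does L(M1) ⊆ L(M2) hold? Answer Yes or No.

Yes

Exploring the product automaton M1 × M2 from the start pair (p0, 0), following both machines on each input symbol, reaches 8 state pairs: (p0, 0), (p2, 1), (p0, 3), (p3, 1), (p0, 1), (p1, 3), (p2, 3), (p1, 1).
M1 accepts in {p1, p2, p4} and M2 accepts in {1, 2, 3, 4}. The reachable pairs whose M1-component is accepting are (p2, 1), (p1, 3), (p2, 3), (p1, 1); in each of them the M2-component is accepting too, so the product for L(M1) \ L(M2) (M1-component accepting, M2-component rejecting) has no reachable accepting pair and the difference is empty.
Hence every string in L(M1) is also in L(M2).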